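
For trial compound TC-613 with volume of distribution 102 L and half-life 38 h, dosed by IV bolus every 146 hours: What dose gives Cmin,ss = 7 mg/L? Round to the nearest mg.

τ/t½ = 146/38 ≈ 3.8421, so f = (1/2)^(146/38) ≈ 0.069729.
Cmin,ss = (D/Vd)·f/(1−f), so D = Cmin,ss·Vd·(1−f)/f.
D = 7 × 102 × (1−f)/f ≈ 7 × 102 × 13.34124 ≈ 9525.65 mg.

9526 mg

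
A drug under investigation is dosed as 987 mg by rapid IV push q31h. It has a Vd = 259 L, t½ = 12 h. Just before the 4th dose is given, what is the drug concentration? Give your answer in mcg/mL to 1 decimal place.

f = (1/2)^(τ/t½) = (1/2)^(31/12) ≈ 0.1669.
C₀ = D/Vd = 987/259 ≈ 3.811 mcg/mL.
Before the 4th dose, 3 doses have been given. Superposition: Cmin = C₀·(f + f² + … + f^3).
≈ 3.811 × (0.1669 + 0.0279 + 0.0046) ≈ 3.811 × 0.1994 ≈ 0.760 mcg/mL.

0.8 mcg/mL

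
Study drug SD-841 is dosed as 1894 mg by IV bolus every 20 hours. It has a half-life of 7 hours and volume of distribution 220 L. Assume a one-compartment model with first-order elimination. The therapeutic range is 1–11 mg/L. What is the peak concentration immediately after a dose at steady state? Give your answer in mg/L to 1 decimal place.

τ/t½ = 20/7 ≈ 2.8571, so fraction remaining f = (1/2)^(20/7) ≈ 0.1380.
Accumulation ratio R = 1/(1 − f) ≈ 1/0.8620 ≈ 1.1601.
Single-dose peak C₀ = D/Vd = 1894/220 ≈ 8.609 mg/L.
Cmax,ss = C₀/(1 − f) ≈ 8.609/0.8620 ≈ 9.987 mg/L.
Peak 10.0 mg/L vs MTC 11 mg/L: below toxic threshold.

10.0 mg/L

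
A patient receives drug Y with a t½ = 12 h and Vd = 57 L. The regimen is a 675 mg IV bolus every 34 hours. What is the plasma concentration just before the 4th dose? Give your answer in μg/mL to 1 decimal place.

f = (1/2)^(τ/t½) = (1/2)^(34/12) ≈ 0.1403.
C₀ = D/Vd = 675/57 ≈ 11.842 μg/mL.
Before the 4th dose, 3 doses have been given. Superposition: Cmin = C₀·(f + f² + … + f^3).
≈ 11.842 × (0.1403 + 0.0197 + 0.0028) ≈ 11.842 × 0.1628 ≈ 1.928 μg/mL.

1.9 μg/mL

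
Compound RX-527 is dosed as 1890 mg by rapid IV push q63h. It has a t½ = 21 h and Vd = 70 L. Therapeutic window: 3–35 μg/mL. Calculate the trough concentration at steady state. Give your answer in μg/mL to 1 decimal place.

The dosing interval is 3 half-lives, so f = 2^(−3) = 0.125.
At steady state, R = 1/(1 − 0.125) = 8/7.
Single-dose peak C₀ = D/Vd = 1890/70 = 27 μg/mL.
Steady-state peak Cmax,ss = C₀·R = 27 × 8/7 ≈ 30.857 μg/mL.
Steady-state trough Cmin,ss = Cmax,ss·f ≈ 30.857 × 0.125 ≈ 3.857 μg/mL.
Trough 3.9 μg/mL vs MEC 3 μg/mL: adequate.

3.9 μg/mL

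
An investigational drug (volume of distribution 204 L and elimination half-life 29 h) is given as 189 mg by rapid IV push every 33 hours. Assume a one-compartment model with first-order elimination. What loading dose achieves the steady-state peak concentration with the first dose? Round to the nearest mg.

346 mg

f = (1/2)^(33/29) ≈ 0.454411; accumulation ratio R = 1/(1−f) ≈ 1.83288.
Loading dose to hit Cmax,ss on first dose: D_load = D_maint·R ≈ 189 × 1.83288 ≈ 346.41 mg.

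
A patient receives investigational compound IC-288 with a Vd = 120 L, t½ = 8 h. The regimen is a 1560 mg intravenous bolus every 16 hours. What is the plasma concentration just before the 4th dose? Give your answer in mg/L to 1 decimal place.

f = (1/2)^(τ/t½) = (1/2)^(16/8) ≈ 0.2500.
C₀ = D/Vd = 1560/120 ≈ 13.000 mg/L.
Before the 4th dose, 3 doses have been given. Superposition: Cmin = C₀·(f + f² + … + f^3).
≈ 13.000 × (0.2500 + 0.0625 + 0.0156) ≈ 13.000 × 0.3281 ≈ 4.265 mg/L.

4.3 mg/L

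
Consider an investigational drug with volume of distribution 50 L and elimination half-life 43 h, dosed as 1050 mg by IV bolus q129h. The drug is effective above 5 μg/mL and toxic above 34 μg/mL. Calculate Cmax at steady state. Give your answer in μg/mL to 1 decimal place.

The dosing interval is 3 half-lives, so f = 2^(−3) = 0.125.
Accumulation ratio R = 1/(1 − f) = 1/0.875 = 8/7.
Single-dose peak C₀ = D/Vd = 1050/50 = 21 μg/mL.
Steady-state peak Cmax,ss = C₀·R = 21 × 8/7 ≈ 24.000 μg/mL.
Peak 24.0 μg/mL vs MTC 34 μg/mL: below toxic threshold.

24.0 μg/mL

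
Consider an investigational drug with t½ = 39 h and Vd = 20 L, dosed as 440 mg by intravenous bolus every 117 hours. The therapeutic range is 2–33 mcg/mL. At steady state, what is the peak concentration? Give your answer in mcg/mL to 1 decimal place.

25.1 mcg/mL

The dosing interval is 3 half-lives, so f = 2^(−3) = 0.125.
Accumulation ratio R = 1/(1 − f) = 1/0.875 = 8/7.
Single-dose peak C₀ = D/Vd = 440/20 = 22 mcg/mL.
Steady-state peak Cmax,ss = C₀·R = 22 × 8/7 ≈ 25.143 mcg/mL.
Peak 25.1 mcg/mL vs MTC 33 mcg/mL: below toxic threshold.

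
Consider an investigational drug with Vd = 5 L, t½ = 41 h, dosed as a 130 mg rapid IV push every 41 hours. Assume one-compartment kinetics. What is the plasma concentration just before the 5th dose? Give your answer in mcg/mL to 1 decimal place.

24.4 mcg/mL

f = (1/2)^(τ/t½) = (1/2)^(41/41) ≈ 0.5000.
C₀ = D/Vd = 130/5 ≈ 26.000 mcg/mL.
Before the 5th dose, 4 doses have been given. Superposition: Cmin = C₀·(f + f² + … + f^4).
≈ 26.000 × (0.5000 + 0.2500 + 0.1250 + 0.0625) ≈ 26.000 × 0.9375 ≈ 24.375 mcg/mL.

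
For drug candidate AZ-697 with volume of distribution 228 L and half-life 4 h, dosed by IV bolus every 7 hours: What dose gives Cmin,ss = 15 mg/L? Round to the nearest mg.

τ/t½ = 7/4 ≈ 1.75, so f = (1/2)^(7/4) ≈ 0.297302.
Cmin,ss = (D/Vd)·f/(1−f), so D = Cmin,ss·Vd·(1−f)/f.
D = 15 × 228 × (1−f)/f ≈ 15 × 228 × 2.36358 ≈ 8083.44 mg.

8083 mg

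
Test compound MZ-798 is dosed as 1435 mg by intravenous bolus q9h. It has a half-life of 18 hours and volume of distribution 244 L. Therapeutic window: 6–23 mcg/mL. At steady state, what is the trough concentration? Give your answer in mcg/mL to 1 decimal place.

Over one 9-h interval, 9/18 ≈ 0.5 half-lives elapse, leaving f ≈ 0.7071 of each dose.
At steady state, accumulation factor R = 1/(1 − e^(−kτ)) ≈ 3.4141.
Each bolus raises the concentration by D/Vd = 1435/244 ≈ 5.881 mcg/mL.
Cmax,ss = C₀/(1 − f) ≈ 5.881/0.2929 ≈ 20.079 mcg/mL.
One interval later, Cmin,ss = Cmax,ss·e^(−kτ) ≈ 20.079 × 0.7071 ≈ 14.198 mcg/mL.
Trough 14.2 mcg/mL vs MEC 6 mcg/mL: adequate.

14.2 mcg/mL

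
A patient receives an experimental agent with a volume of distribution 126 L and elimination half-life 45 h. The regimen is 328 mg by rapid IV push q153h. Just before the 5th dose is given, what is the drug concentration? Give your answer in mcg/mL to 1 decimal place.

0.3 mcg/mL

f = (1/2)^(τ/t½) = (1/2)^(153/45) ≈ 0.0947.
C₀ = D/Vd = 328/126 ≈ 2.603 mcg/mL.
Before the 5th dose, 4 doses have been given. Superposition: Cmin = C₀·(f + f² + … + f^4).
≈ 2.603 × (0.0947 + 0.0090 + 0.0008 + 0.0001) ≈ 2.603 × 0.1046 ≈ 0.272 mcg/mL.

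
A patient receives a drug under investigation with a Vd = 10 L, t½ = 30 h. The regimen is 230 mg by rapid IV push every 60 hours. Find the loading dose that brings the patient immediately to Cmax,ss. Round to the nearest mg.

307 mg

f = (1/2)^(60/30) ≈ 0.250000; accumulation ratio R = 1/(1−f) ≈ 1.33333.
Loading dose to hit Cmax,ss on first dose: D_load = D_maint·R ≈ 230 × 1.33333 ≈ 306.67 mg.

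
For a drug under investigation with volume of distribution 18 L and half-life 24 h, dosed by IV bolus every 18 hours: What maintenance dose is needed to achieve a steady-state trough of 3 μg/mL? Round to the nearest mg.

τ/t½ = 18/24 ≈ 0.75, so f = (1/2)^(18/24) ≈ 0.594604.
Cmin,ss = (D/Vd)·f/(1−f), so D = Cmin,ss·Vd·(1−f)/f.
D = 3 × 18 × (1−f)/f ≈ 3 × 18 × 0.68179 ≈ 36.82 mg.

37 mg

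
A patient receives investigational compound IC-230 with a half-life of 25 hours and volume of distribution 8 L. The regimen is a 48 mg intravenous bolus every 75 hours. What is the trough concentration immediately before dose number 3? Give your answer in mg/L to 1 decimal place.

f = (1/2)^(τ/t½) = (1/2)^(75/25) ≈ 0.1250.
C₀ = D/Vd = 48/8 ≈ 6.000 mg/L.
Before the 3rd dose, 2 doses have been given. Superposition: Cmin = C₀·(f + f²).
≈ 6.000 × (0.1250 + 0.0156) ≈ 6.000 × 0.1406 ≈ 0.844 mg/L.

0.8 mg/L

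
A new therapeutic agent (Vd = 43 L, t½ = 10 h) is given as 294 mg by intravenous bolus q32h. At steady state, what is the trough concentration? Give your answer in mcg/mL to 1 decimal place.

τ/t½ = 32/10 ≈ 3.2, so fraction remaining f = (1/2)^(32/10) ≈ 0.1088.
At steady state, accumulation factor R = 1/(1 − e^(−kτ)) ≈ 1.1221.
Each bolus raises the concentration by D/Vd = 294/43 ≈ 6.837 mcg/mL.
Steady-state peak Cmax,ss = C₀·R ≈ 6.837 × 1.1221 ≈ 7.672 mcg/mL.
Steady-state trough Cmin,ss = Cmax,ss·f ≈ 7.672 × 0.1088 ≈ 0.835 mcg/mL.

0.8 mcg/mL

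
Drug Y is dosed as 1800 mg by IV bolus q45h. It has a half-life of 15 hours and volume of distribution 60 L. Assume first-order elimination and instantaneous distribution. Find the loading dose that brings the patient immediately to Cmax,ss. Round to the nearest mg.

f = (1/2)^(45/15) ≈ 0.125000; accumulation ratio R = 1/(1−f) ≈ 1.14286.
Loading dose to hit Cmax,ss on first dose: D_load = D_maint·R ≈ 1800 × 1.14286 ≈ 2057.15 mg.

2057 mg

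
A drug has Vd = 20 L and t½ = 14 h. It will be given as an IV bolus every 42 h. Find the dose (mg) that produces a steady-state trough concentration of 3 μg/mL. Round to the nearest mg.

420 mg

τ/t½ = 42/14 ≈ 3, so f = (1/2)^(42/14) ≈ 0.125000.
Cmin,ss = (D/Vd)·f/(1−f), so D = Cmin,ss·Vd·(1−f)/f.
D = 3 × 20 × (1−f)/f ≈ 3 × 20 × 7.00000 ≈ 420.00 mg.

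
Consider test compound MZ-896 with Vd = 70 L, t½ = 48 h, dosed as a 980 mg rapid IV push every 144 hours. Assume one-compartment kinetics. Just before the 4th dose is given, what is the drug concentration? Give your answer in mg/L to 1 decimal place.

2.0 mg/L

f = (1/2)^(τ/t½) = (1/2)^(144/48) ≈ 0.1250.
C₀ = D/Vd = 980/70 ≈ 14.000 mg/L.
Before the 4th dose, 3 doses have been given. Superposition: Cmin = C₀·(f + f² + … + f^3).
≈ 14.000 × (0.1250 + 0.0156 + 0.0020) ≈ 14.000 × 0.1426 ≈ 1.996 mg/L.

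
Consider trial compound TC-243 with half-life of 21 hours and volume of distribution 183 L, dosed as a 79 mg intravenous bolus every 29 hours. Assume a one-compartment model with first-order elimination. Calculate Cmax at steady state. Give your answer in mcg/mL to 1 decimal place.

0.7 mcg/mL

Over one 29-h interval, 29/21 ≈ 1.381 half-lives elapse, leaving f ≈ 0.3840 of each dose.
Accumulation ratio R = 1/(1 − f) ≈ 1/0.6160 ≈ 1.6234.
Each bolus raises the concentration by D/Vd = 79/183 ≈ 0.432 mcg/mL.
Steady-state peak Cmax,ss = C₀·R ≈ 0.432 × 1.6234 ≈ 0.701 mcg/mL.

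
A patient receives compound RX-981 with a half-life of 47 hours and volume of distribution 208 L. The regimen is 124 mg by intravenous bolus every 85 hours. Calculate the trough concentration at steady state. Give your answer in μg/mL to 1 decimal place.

Over one 85-h interval, 85/47 ≈ 1.8085 half-lives elapse, leaving f ≈ 0.2855 of each dose.
Single-dose peak C₀ = D/Vd = 124/208 ≈ 0.596 μg/mL.
Steady-state trough Cmin,ss = C₀·f/(1−f) ≈ 0.596 × 0.2855/0.7145 ≈ 0.238 μg/mL.

0.2 μg/mL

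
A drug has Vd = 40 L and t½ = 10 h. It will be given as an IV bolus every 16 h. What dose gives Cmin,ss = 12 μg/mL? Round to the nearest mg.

τ/t½ = 16/10 ≈ 1.6, so f = (1/2)^(16/10) ≈ 0.329877.
Cmin,ss = (D/Vd)·f/(1−f), so D = Cmin,ss·Vd·(1−f)/f.
D = 12 × 40 × (1−f)/f ≈ 12 × 40 × 2.03143 ≈ 975.09 mg.

975 mg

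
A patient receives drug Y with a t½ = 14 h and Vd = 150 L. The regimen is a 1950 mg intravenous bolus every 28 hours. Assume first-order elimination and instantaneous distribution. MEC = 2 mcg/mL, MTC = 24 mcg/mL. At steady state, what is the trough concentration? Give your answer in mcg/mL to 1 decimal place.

4.3 mcg/mL

The dosing interval is 2 half-lives, so f = 2^(−2) = 0.25.
At steady state, R = 1/(1 − 0.25) = 4/3.
Single-dose peak C₀ = D/Vd = 1950/150 = 13 mcg/mL.
Steady-state peak Cmax,ss = C₀·R = 13 × 4/3 ≈ 17.333 mcg/mL.
Steady-state trough Cmin,ss = Cmax,ss·f ≈ 17.333 × 0.25 ≈ 4.333 mcg/mL.
Trough 4.3 mcg/mL vs MEC 2 mcg/mL: adequate.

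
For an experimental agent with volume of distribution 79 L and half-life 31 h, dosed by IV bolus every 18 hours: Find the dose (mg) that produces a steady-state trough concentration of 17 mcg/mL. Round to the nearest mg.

τ/t½ = 18/31 ≈ 0.58065, so f = (1/2)^(18/31) ≈ 0.668665.
Cmin,ss = (D/Vd)·f/(1−f), so D = Cmin,ss·Vd·(1−f)/f.
D = 17 × 79 × (1−f)/f ≈ 17 × 79 × 0.49552 ≈ 665.48 mg.

665 mg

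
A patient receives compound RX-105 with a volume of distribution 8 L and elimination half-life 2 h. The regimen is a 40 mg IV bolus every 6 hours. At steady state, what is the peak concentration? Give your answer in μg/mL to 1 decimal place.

The dosing interval is 3 half-lives, so f = 2^(−3) = 0.125.
Accumulation ratio R = 1/(1 − f) = 1/0.875 = 8/7.
Single-dose peak C₀ = D/Vd = 40/8 = 5 μg/mL.
Steady-state peak Cmax,ss = C₀·R = 5 × 8/7 ≈ 5.714 μg/mL.

5.7 μg/mL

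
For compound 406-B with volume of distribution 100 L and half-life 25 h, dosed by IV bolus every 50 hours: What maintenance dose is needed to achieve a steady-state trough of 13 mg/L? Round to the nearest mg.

3900 mg

τ/t½ = 50/25 ≈ 2, so f = (1/2)^(50/25) ≈ 0.250000.
Cmin,ss = (D/Vd)·f/(1−f), so D = Cmin,ss·Vd·(1−f)/f.
D = 13 × 100 × (1−f)/f ≈ 13 × 100 × 3.00000 ≈ 3900.00 mg.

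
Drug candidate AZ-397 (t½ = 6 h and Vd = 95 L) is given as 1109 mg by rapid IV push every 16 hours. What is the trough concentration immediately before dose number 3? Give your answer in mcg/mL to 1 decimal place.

2.1 mcg/mL

f = (1/2)^(τ/t½) = (1/2)^(16/6) ≈ 0.1575.
C₀ = D/Vd = 1109/95 ≈ 11.674 mcg/mL.
Before the 3rd dose, 2 doses have been given. Superposition: Cmin = C₀·(f + f²).
≈ 11.674 × (0.1575 + 0.0248) ≈ 11.674 × 0.1823 ≈ 2.128 mcg/mL.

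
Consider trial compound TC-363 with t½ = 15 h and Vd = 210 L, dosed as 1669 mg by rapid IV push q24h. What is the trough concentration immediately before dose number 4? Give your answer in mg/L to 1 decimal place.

3.8 mg/L

f = (1/2)^(τ/t½) = (1/2)^(24/15) ≈ 0.3299.
C₀ = D/Vd = 1669/210 ≈ 7.948 mg/L.
Before the 4th dose, 3 doses have been given. Superposition: Cmin = C₀·(f + f² + … + f^3).
≈ 7.948 × (0.3299 + 0.1088 + 0.0359) ≈ 7.948 × 0.4746 ≈ 3.772 mg/L.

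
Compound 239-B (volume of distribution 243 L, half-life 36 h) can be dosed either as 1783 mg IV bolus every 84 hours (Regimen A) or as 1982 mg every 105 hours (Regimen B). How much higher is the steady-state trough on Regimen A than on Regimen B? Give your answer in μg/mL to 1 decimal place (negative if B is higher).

Regimen A: f = (1/2)^(84/36) ≈ 0.1984; Cmin,ss = (1783/243)·f/(1−f) ≈ 1.816 μg/mL.
Regimen B: f = (1/2)^(105/36) ≈ 0.1324; Cmin,ss = (1982/243)·f/(1−f) ≈ 1.245 μg/mL.
Difference ≈ 1.816 − 1.245 ≈ 0.571 μg/mL.

0.6 μg/mL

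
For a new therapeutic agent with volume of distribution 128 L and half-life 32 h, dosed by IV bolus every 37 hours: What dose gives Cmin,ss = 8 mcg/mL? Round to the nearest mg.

1258 mg

τ/t½ = 37/32 ≈ 1.1562, so f = (1/2)^(37/32) ≈ 0.448677.
Cmin,ss = (D/Vd)·f/(1−f), so D = Cmin,ss·Vd·(1−f)/f.
D = 8 × 128 × (1−f)/f ≈ 8 × 128 × 1.22877 ≈ 1258.26 mg.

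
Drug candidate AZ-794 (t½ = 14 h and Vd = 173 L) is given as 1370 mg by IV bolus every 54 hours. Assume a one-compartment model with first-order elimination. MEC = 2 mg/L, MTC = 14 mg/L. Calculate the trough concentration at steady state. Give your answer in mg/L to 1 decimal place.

τ/t½ = 54/14 ≈ 3.8571, so fraction remaining f = (1/2)^(54/14) ≈ 0.0690.
Accumulation ratio R = 1/(1 − f) ≈ 1/0.9310 ≈ 1.0741.
Each bolus raises the concentration by D/Vd = 1370/173 ≈ 7.919 mg/L.
Steady-state peak Cmax,ss = C₀·R ≈ 7.919 × 1.0741 ≈ 8.506 mg/L.
Steady-state trough Cmin,ss = Cmax,ss·f ≈ 8.506 × 0.0690 ≈ 0.587 mg/L.
Trough 0.6 mg/L vs MEC 2 mg/L: subtherapeutic.

0.6 mg/L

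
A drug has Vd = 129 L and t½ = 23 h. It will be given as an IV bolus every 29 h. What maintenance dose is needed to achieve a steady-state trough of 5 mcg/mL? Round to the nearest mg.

901 mg

τ/t½ = 29/23 ≈ 1.2609, so f = (1/2)^(29/23) ≈ 0.417292.
Cmin,ss = (D/Vd)·f/(1−f), so D = Cmin,ss·Vd·(1−f)/f.
D = 5 × 129 × (1−f)/f ≈ 5 × 129 × 1.39640 ≈ 900.68 mg.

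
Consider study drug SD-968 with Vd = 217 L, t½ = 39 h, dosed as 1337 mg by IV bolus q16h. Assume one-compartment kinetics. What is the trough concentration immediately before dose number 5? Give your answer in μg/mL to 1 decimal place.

f = (1/2)^(τ/t½) = (1/2)^(16/39) ≈ 0.7525.
C₀ = D/Vd = 1337/217 ≈ 6.161 μg/mL.
Before the 5th dose, 4 doses have been given. Superposition: Cmin = C₀·(f + f² + … + f^4).
≈ 6.161 × (0.7525 + 0.5663 + 0.4261 + 0.3206) ≈ 6.161 × 2.0655 ≈ 12.726 μg/mL.

12.7 μg/mL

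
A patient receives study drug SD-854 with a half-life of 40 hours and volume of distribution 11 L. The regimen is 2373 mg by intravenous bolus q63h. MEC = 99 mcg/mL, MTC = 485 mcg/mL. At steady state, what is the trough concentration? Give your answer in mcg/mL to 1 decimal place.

109.0 mcg/mL

Over one 63-h interval, 63/40 ≈ 1.575 half-lives elapse, leaving f ≈ 0.3356 of each dose.
At steady state, accumulation factor R = 1/(1 − e^(−kτ)) ≈ 1.5051.
Each bolus raises the concentration by D/Vd = 2373/11 ≈ 215.727 mcg/mL.
Steady-state peak Cmax,ss = C₀·R ≈ 215.727 × 1.5051 ≈ 324.691 mcg/mL.
One interval later, Cmin,ss = Cmax,ss·e^(−kτ) ≈ 324.691 × 0.3356 ≈ 108.966 mcg/mL.
Trough 109.0 mcg/mL vs MEC 99 mcg/mL: adequate.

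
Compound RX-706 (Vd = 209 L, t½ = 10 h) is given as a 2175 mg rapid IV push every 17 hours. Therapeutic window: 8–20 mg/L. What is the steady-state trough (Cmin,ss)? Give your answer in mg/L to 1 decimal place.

k = ln2/t½ = ln2/10 ≈ 0.069315 h⁻¹; fraction remaining f = e^(−kτ) = e^(−0.069315×17) ≈ 0.3078.
At steady state, accumulation factor R = 1/(1 − e^(−kτ)) ≈ 1.4447.
Single-dose peak C₀ = D/Vd = 2175/209 ≈ 10.407 mg/L.
Steady-state peak Cmax,ss = C₀·R ≈ 10.407 × 1.4447 ≈ 15.035 mg/L.
One interval later, Cmin,ss = Cmax,ss·e^(−kτ) ≈ 15.035 × 0.3078 ≈ 4.628 mg/L.
Trough 4.6 mg/L vs MEC 8 mg/L: subtherapeutic.

4.6 mg/L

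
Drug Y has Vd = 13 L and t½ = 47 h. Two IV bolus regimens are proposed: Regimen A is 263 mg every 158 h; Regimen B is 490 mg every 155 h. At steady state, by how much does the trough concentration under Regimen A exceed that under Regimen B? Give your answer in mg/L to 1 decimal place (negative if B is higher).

-2.1 mg/L

Regimen A: f = (1/2)^(158/47) ≈ 0.0973; Cmin,ss = (263/13)·f/(1−f) ≈ 2.181 mg/L.
Regimen B: f = (1/2)^(155/47) ≈ 0.1017; Cmin,ss = (490/13)·f/(1−f) ≈ 4.267 mg/L.
Difference ≈ 2.181 − 4.267 ≈ -2.086 mg/L.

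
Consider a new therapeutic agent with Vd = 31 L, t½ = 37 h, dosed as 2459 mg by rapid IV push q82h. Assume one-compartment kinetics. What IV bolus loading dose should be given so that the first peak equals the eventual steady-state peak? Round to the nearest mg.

3133 mg

f = (1/2)^(82/37) ≈ 0.215205; accumulation ratio R = 1/(1−f) ≈ 1.27422.
Loading dose to hit Cmax,ss on first dose: D_load = D_maint·R ≈ 2459 × 1.27422 ≈ 3133.31 mg.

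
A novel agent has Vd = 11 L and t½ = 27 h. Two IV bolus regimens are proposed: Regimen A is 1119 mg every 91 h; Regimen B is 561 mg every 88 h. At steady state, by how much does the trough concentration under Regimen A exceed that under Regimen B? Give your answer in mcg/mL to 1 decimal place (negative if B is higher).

4.9 mcg/mL

Regimen A: f = (1/2)^(91/27) ≈ 0.0967; Cmin,ss = (1119/11)·f/(1−f) ≈ 10.890 mcg/mL.
Regimen B: f = (1/2)^(88/27) ≈ 0.1044; Cmin,ss = (561/11)·f/(1−f) ≈ 5.945 mcg/mL.
Difference ≈ 10.890 − 5.945 ≈ 4.945 mcg/mL.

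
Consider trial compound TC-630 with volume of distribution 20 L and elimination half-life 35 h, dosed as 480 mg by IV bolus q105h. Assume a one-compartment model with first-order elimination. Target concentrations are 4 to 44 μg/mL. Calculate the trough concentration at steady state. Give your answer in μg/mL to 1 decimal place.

τ = 105 h = 3 half-lives, so f = (1/2)^3 = 0.125.
At steady state, R = 1/(1 − 0.125) = 8/7.
Single-dose peak C₀ = D/Vd = 480/20 = 24 μg/mL.
Steady-state peak Cmax,ss = C₀·R = 24 × 8/7 ≈ 27.429 μg/mL.
Steady-state trough Cmin,ss = Cmax,ss·f ≈ 27.429 × 0.125 ≈ 3.429 μg/mL.
Trough 3.4 μg/mL vs MEC 4 μg/mL: subtherapeutic.

3.4 μg/mL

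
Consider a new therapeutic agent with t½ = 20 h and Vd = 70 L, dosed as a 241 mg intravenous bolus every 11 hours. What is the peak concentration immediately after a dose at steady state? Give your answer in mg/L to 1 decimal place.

k = ln2/t½ = ln2/20 ≈ 0.034657 h⁻¹; fraction remaining f = e^(−kτ) = e^(−0.034657×11) ≈ 0.6830.
At steady state, accumulation factor R = 1/(1 − e^(−kτ)) ≈ 3.1546.
Single-dose peak C₀ = D/Vd = 241/70 ≈ 3.443 mg/L.
Steady-state peak Cmax,ss = C₀·R ≈ 3.443 × 3.1546 ≈ 10.861 mg/L.

10.9 mg/L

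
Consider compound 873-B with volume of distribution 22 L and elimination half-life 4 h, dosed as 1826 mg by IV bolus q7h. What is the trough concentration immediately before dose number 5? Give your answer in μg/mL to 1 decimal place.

f = (1/2)^(τ/t½) = (1/2)^(7/4) ≈ 0.2973.
C₀ = D/Vd = 1826/22 ≈ 83.000 μg/mL.
Before the 5th dose, 4 doses have been given. Superposition: Cmin = C₀·(f + f² + … + f^4).
≈ 83.000 × (0.2973 + 0.0884 + 0.0263 + 0.0078) ≈ 83.000 × 0.4198 ≈ 34.843 μg/mL.

34.8 μg/mL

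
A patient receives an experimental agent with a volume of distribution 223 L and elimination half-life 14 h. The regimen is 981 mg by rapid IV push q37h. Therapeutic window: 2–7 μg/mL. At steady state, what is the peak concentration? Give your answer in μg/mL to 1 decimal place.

5.2 μg/mL

τ/t½ = 37/14 ≈ 2.6429, so fraction remaining f = (1/2)^(37/14) ≈ 0.1601.
At steady state, accumulation factor R = 1/(1 − e^(−kτ)) ≈ 1.1906.
Each bolus raises the concentration by D/Vd = 981/223 ≈ 4.399 μg/mL.
Cmax,ss = C₀/(1 − f) ≈ 4.399/0.8399 ≈ 5.238 μg/mL.
Peak 5.2 μg/mL vs MTC 7 μg/mL: below toxic threshold.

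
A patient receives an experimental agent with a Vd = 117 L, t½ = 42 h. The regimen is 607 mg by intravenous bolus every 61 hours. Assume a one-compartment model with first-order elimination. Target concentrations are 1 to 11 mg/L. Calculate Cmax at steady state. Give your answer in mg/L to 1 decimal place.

8.2 mg/L

k = ln2/t½ = ln2/42 ≈ 0.016504 h⁻¹; fraction remaining f = e^(−kτ) = e^(−0.016504×61) ≈ 0.3654.
Accumulation ratio R = 1/(1 − f) ≈ 1/0.6346 ≈ 1.5758.
Each bolus raises the concentration by D/Vd = 607/117 ≈ 5.188 mg/L.
Cmax,ss = C₀/(1 − f) ≈ 5.188/0.6346 ≈ 8.175 mg/L.
Peak 8.2 mg/L vs MTC 11 mg/L: below toxic threshold.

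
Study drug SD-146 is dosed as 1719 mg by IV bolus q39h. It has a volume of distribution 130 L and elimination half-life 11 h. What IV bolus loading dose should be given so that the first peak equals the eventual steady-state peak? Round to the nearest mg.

f = (1/2)^(39/11) ≈ 0.085647; accumulation ratio R = 1/(1−f) ≈ 1.09367.
Loading dose to hit Cmax,ss on first dose: D_load = D_maint·R ≈ 1719 × 1.09367 ≈ 1880.02 mg.

1880 mg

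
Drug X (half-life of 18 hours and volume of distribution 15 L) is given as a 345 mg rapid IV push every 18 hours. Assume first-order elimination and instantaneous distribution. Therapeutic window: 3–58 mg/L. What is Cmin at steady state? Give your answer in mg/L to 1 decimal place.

23.0 mg/L

τ = 18 h = 1 half-life, so f = (1/2)^1 = 0.5.
Accumulation ratio R = 1/(1 − f) = 1/0.5 = 2/1.
Single-dose peak C₀ = D/Vd = 345/15 = 23 mg/L.
Steady-state peak Cmax,ss = C₀·R = 23 × 2/1 ≈ 46.000 mg/L.
Steady-state trough Cmin,ss = Cmax,ss·f ≈ 46.000 × 0.5 ≈ 23.000 mg/L.
Trough 23.0 mg/L vs MEC 3 mg/L: adequate.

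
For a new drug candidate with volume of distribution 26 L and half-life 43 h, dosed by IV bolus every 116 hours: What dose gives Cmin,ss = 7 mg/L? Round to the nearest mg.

τ/t½ = 116/43 ≈ 2.6977, so f = (1/2)^(116/43) ≈ 0.154141.
Cmin,ss = (D/Vd)·f/(1−f), so D = Cmin,ss·Vd·(1−f)/f.
D = 7 × 26 × (1−f)/f ≈ 7 × 26 × 5.48757 ≈ 998.74 mg.

999 mg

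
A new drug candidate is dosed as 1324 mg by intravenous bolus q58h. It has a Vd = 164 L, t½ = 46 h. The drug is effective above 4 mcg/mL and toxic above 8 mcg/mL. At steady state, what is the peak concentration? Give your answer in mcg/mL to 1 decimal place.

τ/t½ = 58/46 ≈ 1.2609, so fraction remaining f = (1/2)^(58/46) ≈ 0.4173.
At steady state, accumulation factor R = 1/(1 − e^(−kτ)) ≈ 1.7161.
Each bolus raises the concentration by D/Vd = 1324/164 ≈ 8.073 mcg/mL.
Cmax,ss = C₀/(1 − f) ≈ 8.073/0.5827 ≈ 13.854 mcg/mL.
Peak 13.9 mcg/mL vs MTC 8 mcg/mL: exceeds toxic threshold.

13.9 mcg/mL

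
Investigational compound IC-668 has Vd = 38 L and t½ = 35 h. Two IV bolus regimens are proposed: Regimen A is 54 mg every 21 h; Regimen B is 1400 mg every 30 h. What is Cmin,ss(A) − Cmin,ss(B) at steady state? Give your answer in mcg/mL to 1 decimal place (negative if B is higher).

Regimen A: f = (1/2)^(21/35) ≈ 0.6598; Cmin,ss = (54/38)·f/(1−f) ≈ 2.756 mcg/mL.
Regimen B: f = (1/2)^(30/35) ≈ 0.5520; Cmin,ss = (1400/38)·f/(1−f) ≈ 45.395 mcg/mL.
Difference ≈ 2.756 − 45.395 ≈ -42.639 mcg/mL.

-42.6 mcg/mL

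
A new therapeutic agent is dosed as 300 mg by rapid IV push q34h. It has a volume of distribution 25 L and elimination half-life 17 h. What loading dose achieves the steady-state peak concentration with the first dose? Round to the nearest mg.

400 mg

f = (1/2)^(34/17) ≈ 0.250000; accumulation ratio R = 1/(1−f) ≈ 1.33333.
Loading dose to hit Cmax,ss on first dose: D_load = D_maint·R ≈ 300 × 1.33333 ≈ 400.00 mg.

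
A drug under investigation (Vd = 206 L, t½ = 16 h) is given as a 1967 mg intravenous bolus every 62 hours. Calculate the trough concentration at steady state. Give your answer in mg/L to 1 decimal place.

0.7 mg/L

τ/t½ = 62/16 ≈ 3.875, so fraction remaining f = (1/2)^(62/16) ≈ 0.0682.
Each bolus raises the concentration by D/Vd = 1967/206 ≈ 9.549 mg/L.
Steady-state trough Cmin,ss = C₀·f/(1−f) ≈ 9.549 × 0.0682/0.9318 ≈ 0.699 mg/L.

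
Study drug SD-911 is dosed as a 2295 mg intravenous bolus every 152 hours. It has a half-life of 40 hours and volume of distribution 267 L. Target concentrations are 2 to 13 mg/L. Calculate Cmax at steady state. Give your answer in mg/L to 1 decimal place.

9.3 mg/L

Over one 152-h interval, 152/40 ≈ 3.8 half-lives elapse, leaving f ≈ 0.0718 of each dose.
At steady state, accumulation factor R = 1/(1 − e^(−kτ)) ≈ 1.0774.
Single-dose peak C₀ = D/Vd = 2295/267 ≈ 8.596 mg/L.
Cmax,ss = C₀/(1 − f) ≈ 8.596/0.9282 ≈ 9.261 mg/L.
Peak 9.3 mg/L vs MTC 13 mg/L: below toxic threshold.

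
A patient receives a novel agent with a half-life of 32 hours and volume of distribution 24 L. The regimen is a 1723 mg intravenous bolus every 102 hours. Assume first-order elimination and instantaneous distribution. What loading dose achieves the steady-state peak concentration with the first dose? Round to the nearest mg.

1935 mg

f = (1/2)^(102/32) ≈ 0.109766; accumulation ratio R = 1/(1−f) ≈ 1.12330.
Loading dose to hit Cmax,ss on first dose: D_load = D_maint·R ≈ 1723 × 1.12330 ≈ 1935.45 mg.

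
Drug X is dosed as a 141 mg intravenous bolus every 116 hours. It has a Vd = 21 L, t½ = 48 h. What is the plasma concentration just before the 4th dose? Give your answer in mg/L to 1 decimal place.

f = (1/2)^(τ/t½) = (1/2)^(116/48) ≈ 0.1873.
C₀ = D/Vd = 141/21 ≈ 6.714 mg/L.
Before the 4th dose, 3 doses have been given. Superposition: Cmin = C₀·(f + f² + … + f^3).
≈ 6.714 × (0.1873 + 0.0351 + 0.0066) ≈ 6.714 × 0.2290 ≈ 1.538 mg/L.

1.5 mg/L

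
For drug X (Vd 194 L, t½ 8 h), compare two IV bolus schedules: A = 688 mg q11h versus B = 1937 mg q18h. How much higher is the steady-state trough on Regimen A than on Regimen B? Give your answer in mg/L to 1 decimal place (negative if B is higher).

Regimen A: f = (1/2)^(11/8) ≈ 0.3856; Cmin,ss = (688/194)·f/(1−f) ≈ 2.226 mg/L.
Regimen B: f = (1/2)^(18/8) ≈ 0.2102; Cmin,ss = (1937/194)·f/(1−f) ≈ 2.657 mg/L.
Difference ≈ 2.226 − 2.657 ≈ -0.431 mg/L.

-0.4 mg/L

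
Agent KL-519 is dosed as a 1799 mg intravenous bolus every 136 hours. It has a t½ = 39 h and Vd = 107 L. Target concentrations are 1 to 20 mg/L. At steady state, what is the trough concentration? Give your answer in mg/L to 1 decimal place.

τ/t½ = 136/39 ≈ 3.4872, so fraction remaining f = (1/2)^(136/39) ≈ 0.0892.
Accumulation ratio R = 1/(1 − f) ≈ 1/0.9108 ≈ 1.0979.
Each bolus raises the concentration by D/Vd = 1799/107 ≈ 16.813 mg/L.
Cmax,ss = C₀/(1 − f) ≈ 16.813/0.9108 ≈ 18.460 mg/L.
Steady-state trough Cmin,ss = Cmax,ss·f ≈ 18.460 × 0.0892 ≈ 1.647 mg/L.
Trough 1.6 mg/L vs MEC 1 mg/L: adequate.

1.6 mg/L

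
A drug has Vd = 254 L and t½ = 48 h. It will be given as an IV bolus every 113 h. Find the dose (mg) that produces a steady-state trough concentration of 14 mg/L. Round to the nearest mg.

14626 mg

τ/t½ = 113/48 ≈ 2.3542, so f = (1/2)^(113/48) ≈ 0.195580.
Cmin,ss = (D/Vd)·f/(1−f), so D = Cmin,ss·Vd·(1−f)/f.
D = 14 × 254 × (1−f)/f ≈ 14 × 254 × 4.11300 ≈ 14625.83 mg.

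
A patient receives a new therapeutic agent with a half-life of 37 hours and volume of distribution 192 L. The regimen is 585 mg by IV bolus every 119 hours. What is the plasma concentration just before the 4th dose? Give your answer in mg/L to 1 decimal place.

f = (1/2)^(τ/t½) = (1/2)^(119/37) ≈ 0.1076.
C₀ = D/Vd = 585/192 ≈ 3.047 mg/L.
Before the 4th dose, 3 doses have been given. Superposition: Cmin = C₀·(f + f² + … + f^3).
≈ 3.047 × (0.1076 + 0.0116 + 0.0012) ≈ 3.047 × 0.1204 ≈ 0.367 mg/L.

0.4 mg/L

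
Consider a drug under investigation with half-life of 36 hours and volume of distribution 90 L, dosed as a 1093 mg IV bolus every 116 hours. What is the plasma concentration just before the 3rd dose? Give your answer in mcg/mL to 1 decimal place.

1.4 mcg/mL

f = (1/2)^(τ/t½) = (1/2)^(116/36) ≈ 0.1072.
C₀ = D/Vd = 1093/90 ≈ 12.144 mcg/mL.
Before the 3rd dose, 2 doses have been given. Superposition: Cmin = C₀·(f + f²).
≈ 12.144 × (0.1072 + 0.0115) ≈ 12.144 × 0.1187 ≈ 1.441 mcg/mL.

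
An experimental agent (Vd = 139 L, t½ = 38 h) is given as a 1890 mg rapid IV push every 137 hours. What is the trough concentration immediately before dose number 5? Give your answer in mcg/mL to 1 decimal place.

f = (1/2)^(τ/t½) = (1/2)^(137/38) ≈ 0.0822.
C₀ = D/Vd = 1890/139 ≈ 13.597 mcg/mL.
Before the 5th dose, 4 doses have been given. Superposition: Cmin = C₀·(f + f² + … + f^4).
≈ 13.597 × (0.0822 + 0.0068 + 0.0006 + 0.0000) ≈ 13.597 × 0.0896 ≈ 1.218 mcg/mL.

1.2 mcg/mL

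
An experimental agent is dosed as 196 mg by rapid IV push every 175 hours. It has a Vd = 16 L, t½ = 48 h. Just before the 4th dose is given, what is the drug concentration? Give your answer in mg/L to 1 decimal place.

1.1 mg/L

f = (1/2)^(τ/t½) = (1/2)^(175/48) ≈ 0.0799.
C₀ = D/Vd = 196/16 ≈ 12.250 mg/L.
Before the 4th dose, 3 doses have been given. Superposition: Cmin = C₀·(f + f² + … + f^3).
≈ 12.250 × (0.0799 + 0.0064 + 0.0005) ≈ 12.250 × 0.0868 ≈ 1.063 mg/L.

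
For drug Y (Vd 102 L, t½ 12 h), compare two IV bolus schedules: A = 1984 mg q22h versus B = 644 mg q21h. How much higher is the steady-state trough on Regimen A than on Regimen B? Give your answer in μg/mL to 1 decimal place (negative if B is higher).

Regimen A: f = (1/2)^(22/12) ≈ 0.2806; Cmin,ss = (1984/102)·f/(1−f) ≈ 7.587 μg/mL.
Regimen B: f = (1/2)^(21/12) ≈ 0.2973; Cmin,ss = (644/102)·f/(1−f) ≈ 2.671 μg/mL.
Difference ≈ 7.587 − 2.671 ≈ 4.916 μg/mL.

4.9 μg/mL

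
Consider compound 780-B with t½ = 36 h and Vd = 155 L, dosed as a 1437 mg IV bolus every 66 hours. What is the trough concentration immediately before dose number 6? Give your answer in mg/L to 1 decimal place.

3.6 mg/L

f = (1/2)^(τ/t½) = (1/2)^(66/36) ≈ 0.2806.
C₀ = D/Vd = 1437/155 ≈ 9.271 mg/L.
Before the 6th dose, 5 doses have been given. Superposition: Cmin = C₀·(f + f² + … + f^5).
≈ 9.271 × (0.2806 + 0.0787 + 0.0221 + 0.0062 + 0.0017) ≈ 9.271 × 0.3893 ≈ 3.609 mg/L.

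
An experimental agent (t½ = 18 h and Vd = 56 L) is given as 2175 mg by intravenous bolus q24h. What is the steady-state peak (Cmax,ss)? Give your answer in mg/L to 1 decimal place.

Over one 24-h interval, 24/18 ≈ 1.3333 half-lives elapse, leaving f ≈ 0.3969 of each dose.
At steady state, accumulation factor R = 1/(1 − e^(−kτ)) ≈ 1.6581.
Each bolus raises the concentration by D/Vd = 2175/56 ≈ 38.839 mg/L.
Cmax,ss = C₀/(1 − f) ≈ 38.839/0.6031 ≈ 64.399 mg/L.

64.4 mg/L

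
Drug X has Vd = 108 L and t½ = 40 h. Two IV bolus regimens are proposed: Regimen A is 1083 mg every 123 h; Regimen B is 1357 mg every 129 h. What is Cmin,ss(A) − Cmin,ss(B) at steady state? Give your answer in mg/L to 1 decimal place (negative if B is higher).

Regimen A: f = (1/2)^(123/40) ≈ 0.1187; Cmin,ss = (1083/108)·f/(1−f) ≈ 1.351 mg/L.
Regimen B: f = (1/2)^(129/40) ≈ 0.1069; Cmin,ss = (1357/108)·f/(1−f) ≈ 1.504 mg/L.
Difference ≈ 1.351 − 1.504 ≈ -0.153 mg/L.

-0.2 mg/L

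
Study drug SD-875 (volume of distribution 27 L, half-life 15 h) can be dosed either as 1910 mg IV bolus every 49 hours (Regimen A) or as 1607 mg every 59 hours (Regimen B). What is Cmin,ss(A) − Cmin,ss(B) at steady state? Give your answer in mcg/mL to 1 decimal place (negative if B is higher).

Regimen A: f = (1/2)^(49/15) ≈ 0.1039; Cmin,ss = (1910/27)·f/(1−f) ≈ 8.202 mcg/mL.
Regimen B: f = (1/2)^(59/15) ≈ 0.0655; Cmin,ss = (1607/27)·f/(1−f) ≈ 4.172 mcg/mL.
Difference ≈ 8.202 − 4.172 ≈ 4.030 mcg/mL.

4.0 mcg/mL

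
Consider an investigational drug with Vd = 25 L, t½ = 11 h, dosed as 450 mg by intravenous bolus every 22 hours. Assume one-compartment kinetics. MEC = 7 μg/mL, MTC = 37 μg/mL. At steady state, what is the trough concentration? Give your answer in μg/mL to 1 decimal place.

τ = 22 h = 2 half-lives, so f = (1/2)^2 = 0.25.
Accumulation ratio R = 1/(1 − f) = 1/0.75 = 4/3.
Single-dose peak C₀ = D/Vd = 450/25 = 18 μg/mL.
Steady-state peak Cmax,ss = C₀·R = 18 × 4/3 ≈ 24.000 μg/mL.
Steady-state trough Cmin,ss = Cmax,ss·f ≈ 24.000 × 0.25 ≈ 6.000 μg/mL.
Trough 6.0 μg/mL vs MEC 7 μg/mL: subtherapeutic.

6.0 μg/mL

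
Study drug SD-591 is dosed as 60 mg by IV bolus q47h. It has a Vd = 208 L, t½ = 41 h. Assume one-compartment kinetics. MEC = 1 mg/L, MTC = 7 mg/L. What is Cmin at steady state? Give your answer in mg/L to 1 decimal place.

0.2 mg/L

Over one 47-h interval, 47/41 ≈ 1.1463 half-lives elapse, leaving f ≈ 0.4518 of each dose.
At steady state, accumulation factor R = 1/(1 − e^(−kτ)) ≈ 1.8242.
Single-dose peak C₀ = D/Vd = 60/208 ≈ 0.288 mg/L.
Steady-state peak Cmax,ss = C₀·R ≈ 0.288 × 1.8242 ≈ 0.525 mg/L.
One interval later, Cmin,ss = Cmax,ss·e^(−kτ) ≈ 0.525 × 0.4518 ≈ 0.237 mg/L.
Trough 0.2 mg/L vs MEC 1 mg/L: subtherapeutic.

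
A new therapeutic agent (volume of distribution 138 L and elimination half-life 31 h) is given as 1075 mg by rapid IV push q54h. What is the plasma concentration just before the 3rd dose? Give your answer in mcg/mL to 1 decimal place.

3.0 mcg/mL

f = (1/2)^(τ/t½) = (1/2)^(54/31) ≈ 0.2990.
C₀ = D/Vd = 1075/138 ≈ 7.790 mcg/mL.
Before the 3rd dose, 2 doses have been given. Superposition: Cmin = C₀·(f + f²).
≈ 7.790 × (0.2990 + 0.0894) ≈ 7.790 × 0.3884 ≈ 3.026 mcg/mL.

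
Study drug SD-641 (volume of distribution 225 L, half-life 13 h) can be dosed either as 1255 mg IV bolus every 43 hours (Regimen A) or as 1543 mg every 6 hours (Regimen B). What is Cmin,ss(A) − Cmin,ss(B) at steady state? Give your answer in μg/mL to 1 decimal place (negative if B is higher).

Regimen A: f = (1/2)^(43/13) ≈ 0.1010; Cmin,ss = (1255/225)·f/(1−f) ≈ 0.627 μg/mL.
Regimen B: f = (1/2)^(6/13) ≈ 0.7262; Cmin,ss = (1543/225)·f/(1−f) ≈ 18.189 μg/mL.
Difference ≈ 0.627 − 18.189 ≈ -17.562 μg/mL.

-17.6 μg/mL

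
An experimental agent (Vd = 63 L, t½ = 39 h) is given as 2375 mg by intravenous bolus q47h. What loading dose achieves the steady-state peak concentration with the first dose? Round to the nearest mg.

4194 mg

f = (1/2)^(47/39) ≈ 0.433731; accumulation ratio R = 1/(1−f) ≈ 1.76595.
Loading dose to hit Cmax,ss on first dose: D_load = D_maint·R ≈ 2375 × 1.76595 ≈ 4194.13 mg.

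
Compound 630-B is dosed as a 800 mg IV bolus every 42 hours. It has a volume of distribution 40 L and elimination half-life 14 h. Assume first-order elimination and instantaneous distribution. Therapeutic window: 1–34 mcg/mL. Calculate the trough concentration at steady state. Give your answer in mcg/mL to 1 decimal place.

The dosing interval is 3 half-lives, so f = 2^(−3) = 0.125.
At steady state, R = 1/(1 − 0.125) = 8/7.
Single-dose peak C₀ = D/Vd = 800/40 = 20 mcg/mL.
Steady-state peak Cmax,ss = C₀·R = 20 × 8/7 ≈ 22.857 mcg/mL.
Steady-state trough Cmin,ss = Cmax,ss·f ≈ 22.857 × 0.125 ≈ 2.857 mcg/mL.
Trough 2.9 mcg/mL vs MEC 1 mcg/mL: adequate.

2.9 mcg/mL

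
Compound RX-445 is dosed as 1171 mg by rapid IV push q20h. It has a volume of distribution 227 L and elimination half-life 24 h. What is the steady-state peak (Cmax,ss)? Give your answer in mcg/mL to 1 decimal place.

Over one 20-h interval, 20/24 ≈ 0.83333 half-lives elapse, leaving f ≈ 0.5612 of each dose.
Accumulation ratio R = 1/(1 − f) ≈ 1/0.4388 ≈ 2.2789.
Each bolus raises the concentration by D/Vd = 1171/227 ≈ 5.159 mcg/mL.
Steady-state peak Cmax,ss = C₀·R ≈ 5.159 × 2.2789 ≈ 11.757 mcg/mL.

11.8 mcg/mL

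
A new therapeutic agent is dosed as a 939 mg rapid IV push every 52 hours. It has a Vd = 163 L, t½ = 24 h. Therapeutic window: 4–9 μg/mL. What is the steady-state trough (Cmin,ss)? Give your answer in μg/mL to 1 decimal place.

Over one 52-h interval, 52/24 ≈ 2.1667 half-lives elapse, leaving f ≈ 0.2227 of each dose.
Single-dose peak C₀ = D/Vd = 939/163 ≈ 5.761 μg/mL.
Steady-state trough Cmin,ss = C₀·f/(1−f) ≈ 5.761 × 0.2227/0.7773 ≈ 1.651 μg/mL.
Trough 1.7 μg/mL vs MEC 4 μg/mL: subtherapeutic.

1.7 μg/mL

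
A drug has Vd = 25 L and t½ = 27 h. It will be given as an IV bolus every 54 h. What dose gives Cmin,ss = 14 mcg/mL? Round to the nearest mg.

τ/t½ = 54/27 ≈ 2, so f = (1/2)^(54/27) ≈ 0.250000.
Cmin,ss = (D/Vd)·f/(1−f), so D = Cmin,ss·Vd·(1−f)/f.
D = 14 × 25 × (1−f)/f ≈ 14 × 25 × 3.00000 ≈ 1050.00 mg.

1050 mg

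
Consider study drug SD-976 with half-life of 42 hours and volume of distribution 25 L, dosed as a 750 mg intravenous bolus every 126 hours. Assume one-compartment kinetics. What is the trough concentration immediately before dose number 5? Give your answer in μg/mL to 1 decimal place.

f = (1/2)^(τ/t½) = (1/2)^(126/42) ≈ 0.1250.
C₀ = D/Vd = 750/25 ≈ 30.000 μg/mL.
Before the 5th dose, 4 doses have been given. Superposition: Cmin = C₀·(f + f² + … + f^4).
≈ 30.000 × (0.1250 + 0.0156 + 0.0020 + 0.0002) ≈ 30.000 × 0.1428 ≈ 4.284 μg/mL.

4.3 μg/mL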